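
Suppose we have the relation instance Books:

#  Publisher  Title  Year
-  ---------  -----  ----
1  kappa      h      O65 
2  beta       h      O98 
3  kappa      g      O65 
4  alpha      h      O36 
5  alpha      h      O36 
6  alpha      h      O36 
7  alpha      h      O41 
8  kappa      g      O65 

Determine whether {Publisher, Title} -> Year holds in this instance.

No

(Publisher=kappa, Title=h): row 1 → Year = O65 ✓
(Publisher=beta, Title=h): row 2 → Year = O98 ✓
(Publisher=kappa, Title=g): rows 3, 8 → Year = O65, O65 ✓
(Publisher=alpha, Title=h): rows 4, 5, 6, 7 → Year takes values {O36, O41} — violation
Two rows agree on {Publisher, Title} but differ on Year, so {Publisher, Title} -> Year does not hold.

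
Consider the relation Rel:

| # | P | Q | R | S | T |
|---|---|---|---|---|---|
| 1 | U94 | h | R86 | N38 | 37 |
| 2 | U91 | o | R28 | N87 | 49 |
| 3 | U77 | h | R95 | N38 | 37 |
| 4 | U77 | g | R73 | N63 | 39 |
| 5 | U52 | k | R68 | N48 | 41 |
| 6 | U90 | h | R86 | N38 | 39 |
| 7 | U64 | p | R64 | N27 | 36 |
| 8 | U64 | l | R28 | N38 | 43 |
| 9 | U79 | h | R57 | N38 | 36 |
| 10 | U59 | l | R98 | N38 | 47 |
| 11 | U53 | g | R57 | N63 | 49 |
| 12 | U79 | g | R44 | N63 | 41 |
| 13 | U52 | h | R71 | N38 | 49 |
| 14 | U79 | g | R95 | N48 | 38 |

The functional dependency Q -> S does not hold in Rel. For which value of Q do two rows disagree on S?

g

Q=h: rows 1, 3, 6, 9, 13 → S = N38, N38, N38, N38, N38 ✓
Q=o: row 2 → S = N87 ✓
Q=g: rows 4, 11, 12, 14 → S takes values {N63, N48} — violation
Q=k: row 5 → S = N48 ✓
Q=p: row 7 → S = N27 ✓
Q=l: rows 8, 10 → S = N38, N38 ✓
The only Q value with inconsistent S is Q=g.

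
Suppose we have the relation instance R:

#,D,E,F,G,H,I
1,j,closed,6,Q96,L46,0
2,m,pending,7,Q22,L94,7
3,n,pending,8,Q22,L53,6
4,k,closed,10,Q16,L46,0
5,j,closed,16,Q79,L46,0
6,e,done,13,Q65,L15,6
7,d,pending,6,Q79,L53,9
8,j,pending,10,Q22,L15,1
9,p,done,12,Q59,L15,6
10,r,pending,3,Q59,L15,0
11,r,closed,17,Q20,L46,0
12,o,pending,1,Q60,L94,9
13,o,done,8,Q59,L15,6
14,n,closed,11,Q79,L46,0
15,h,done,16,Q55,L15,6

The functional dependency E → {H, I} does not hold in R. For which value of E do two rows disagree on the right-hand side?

E=closed: rows 1, 4, 5, 11, 14 → {H,I} = (L46, 0), (L46, 0), (L46, 0), (L46, 0), (L46, 0) ✓
E=pending: rows 2, 3, 7, 8, 10, 12 → {H,I} takes values {(L94, 7), (L53, 6), (L53, 9), (L15, 1), (L15, 0), (L94, 9)} — violation
E=done: rows 6, 9, 13, 15 → {H,I} = (L15, 6), (L15, 6), (L15, 6), (L15, 6) ✓
The only E value with inconsistent RHS is E=pending.

pending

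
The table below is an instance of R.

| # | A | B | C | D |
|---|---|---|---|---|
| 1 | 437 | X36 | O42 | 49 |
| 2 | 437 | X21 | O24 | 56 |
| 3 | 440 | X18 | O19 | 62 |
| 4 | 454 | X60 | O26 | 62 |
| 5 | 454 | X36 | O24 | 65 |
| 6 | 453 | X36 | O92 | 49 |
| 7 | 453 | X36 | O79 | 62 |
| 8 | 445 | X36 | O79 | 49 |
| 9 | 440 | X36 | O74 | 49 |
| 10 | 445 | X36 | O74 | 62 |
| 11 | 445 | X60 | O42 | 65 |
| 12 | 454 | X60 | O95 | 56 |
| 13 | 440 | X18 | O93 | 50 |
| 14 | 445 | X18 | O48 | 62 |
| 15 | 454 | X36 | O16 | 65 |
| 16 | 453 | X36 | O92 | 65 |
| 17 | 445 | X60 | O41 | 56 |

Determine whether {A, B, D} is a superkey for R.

No

Rows 5 and 15 have the same {A, B, D} value (A=454, B=X36, D=65) but are distinct tuples, so {A, B, D} does not determine every attribute — not a superkey.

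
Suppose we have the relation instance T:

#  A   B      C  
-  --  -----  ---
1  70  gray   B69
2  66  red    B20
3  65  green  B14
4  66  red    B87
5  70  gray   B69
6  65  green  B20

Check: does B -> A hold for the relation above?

Yes

B=gray: rows 1, 5 → A = 70, 70 ✓
B=red: rows 2, 4 → A = 66, 66 ✓
B=green: rows 3, 6 → A = 65, 65 ✓
Every B value is associated with a single A value, so B -> A holds.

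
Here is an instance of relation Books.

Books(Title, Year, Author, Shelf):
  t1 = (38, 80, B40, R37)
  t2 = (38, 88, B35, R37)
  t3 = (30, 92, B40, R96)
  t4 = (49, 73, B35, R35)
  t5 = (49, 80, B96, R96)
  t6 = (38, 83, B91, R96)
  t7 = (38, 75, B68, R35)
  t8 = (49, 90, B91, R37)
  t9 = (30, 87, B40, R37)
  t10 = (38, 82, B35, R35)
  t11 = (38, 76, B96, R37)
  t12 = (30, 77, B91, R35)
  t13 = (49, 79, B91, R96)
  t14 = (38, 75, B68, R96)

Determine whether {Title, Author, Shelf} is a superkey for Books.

Yes

All 14 rows have distinct {Title, Author, Shelf} values, so {Title, Author, Shelf} → (all attributes) holds and {Title, Author, Shelf} is a superkey.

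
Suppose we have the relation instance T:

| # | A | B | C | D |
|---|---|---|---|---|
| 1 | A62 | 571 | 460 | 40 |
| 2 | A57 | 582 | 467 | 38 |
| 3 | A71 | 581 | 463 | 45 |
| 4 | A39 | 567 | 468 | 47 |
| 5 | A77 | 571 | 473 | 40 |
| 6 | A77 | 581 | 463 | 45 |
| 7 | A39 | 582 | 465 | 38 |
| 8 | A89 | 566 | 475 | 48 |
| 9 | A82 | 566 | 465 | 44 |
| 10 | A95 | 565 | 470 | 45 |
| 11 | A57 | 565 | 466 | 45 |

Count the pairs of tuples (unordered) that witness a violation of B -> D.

1

B=571: all 2 rows agree on D — 0 pairs.
B=582: all 2 rows agree on D — 0 pairs.
B=581: all 2 rows agree on D — 0 pairs.
B=566: violating pairs (8,9) — 1 pair.
B=565: all 2 rows agree on D — 0 pairs.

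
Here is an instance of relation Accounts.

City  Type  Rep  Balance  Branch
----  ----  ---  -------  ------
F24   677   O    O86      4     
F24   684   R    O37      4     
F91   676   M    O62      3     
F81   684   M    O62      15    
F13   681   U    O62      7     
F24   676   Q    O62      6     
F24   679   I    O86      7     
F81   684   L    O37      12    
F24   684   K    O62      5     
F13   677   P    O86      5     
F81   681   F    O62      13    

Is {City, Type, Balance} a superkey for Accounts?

Yes

All 11 rows have distinct {City, Type, Balance} values, so {City, Type, Balance} → (all attributes) holds and {City, Type, Balance} is a superkey.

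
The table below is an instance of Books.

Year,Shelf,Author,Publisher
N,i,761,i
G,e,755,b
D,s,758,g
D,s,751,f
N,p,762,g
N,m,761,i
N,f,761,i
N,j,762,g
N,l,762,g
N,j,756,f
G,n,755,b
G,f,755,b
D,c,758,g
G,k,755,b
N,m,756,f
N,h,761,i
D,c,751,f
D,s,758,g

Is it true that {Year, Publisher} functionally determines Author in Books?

(Year=N, Publisher=i): 4 rows → Author = 761, 761, 761, 761 ✓
(Year=G, Publisher=b): 4 rows → Author = 755, 755, 755, 755 ✓
(Year=D, Publisher=g): 3 rows → Author = 758, 758, 758 ✓
(Year=D, Publisher=f): 2 rows → Author = 751, 751 ✓
(Year=N, Publisher=g): 3 rows → Author = 762, 762, 762 ✓
(Year=N, Publisher=f): 2 rows → Author = 756, 756 ✓
Every {Year, Publisher} value is associated with a single Author value, so {Year, Publisher} -> Author holds.

Yes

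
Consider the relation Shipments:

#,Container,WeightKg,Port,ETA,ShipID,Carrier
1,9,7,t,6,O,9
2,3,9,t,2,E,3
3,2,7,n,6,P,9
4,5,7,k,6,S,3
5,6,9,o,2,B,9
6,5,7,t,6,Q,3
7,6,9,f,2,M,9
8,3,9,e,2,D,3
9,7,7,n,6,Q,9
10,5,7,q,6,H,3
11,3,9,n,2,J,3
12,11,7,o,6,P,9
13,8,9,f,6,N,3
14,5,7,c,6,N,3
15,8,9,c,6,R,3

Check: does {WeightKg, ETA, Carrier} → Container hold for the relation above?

No

(WeightKg=7, ETA=6, Carrier=9): rows 1, 3, 9, 12 → Container takes values {9, 2, 7, 11} — violation
(WeightKg=9, ETA=2, Carrier=3): rows 2, 8, 11 → Container = 3, 3, 3 ✓
(WeightKg=7, ETA=6, Carrier=3): rows 4, 6, 10, 14 → Container = 5, 5, 5, 5 ✓
(WeightKg=9, ETA=2, Carrier=9): rows 5, 7 → Container = 6, 6 ✓
(WeightKg=9, ETA=6, Carrier=3): rows 13, 15 → Container = 8, 8 ✓
Two rows agree on {WeightKg, ETA, Carrier} but differ on Container, so {WeightKg, ETA, Carrier} → Container does not hold.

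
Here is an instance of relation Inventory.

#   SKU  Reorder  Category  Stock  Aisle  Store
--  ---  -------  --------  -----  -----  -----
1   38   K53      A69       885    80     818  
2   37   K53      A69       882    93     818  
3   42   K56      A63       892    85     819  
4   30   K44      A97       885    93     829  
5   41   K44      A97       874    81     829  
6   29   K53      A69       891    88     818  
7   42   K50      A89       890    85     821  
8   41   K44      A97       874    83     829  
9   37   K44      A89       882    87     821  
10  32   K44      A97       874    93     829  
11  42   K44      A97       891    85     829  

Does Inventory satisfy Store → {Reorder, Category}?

Store=818: rows 1, 2, 6 → {Reorder,Category} = (K53, A69), (K53, A69), (K53, A69) ✓
Store=819: row 3 → {Reorder,Category} = (K56, A63) ✓
Store=829: rows 4, 5, 8, 10, 11 → {Reorder,Category} = (K44, A97), (K44, A97), (K44, A97), (K44, A97), (K44, A97) ✓
Store=821: rows 7, 9 → {Reorder,Category} takes values {(K50, A89), (K44, A89)} — violation
Two rows agree on Store but differ on {Reorder, Category}, so Store → {Reorder, Category} does not hold.

No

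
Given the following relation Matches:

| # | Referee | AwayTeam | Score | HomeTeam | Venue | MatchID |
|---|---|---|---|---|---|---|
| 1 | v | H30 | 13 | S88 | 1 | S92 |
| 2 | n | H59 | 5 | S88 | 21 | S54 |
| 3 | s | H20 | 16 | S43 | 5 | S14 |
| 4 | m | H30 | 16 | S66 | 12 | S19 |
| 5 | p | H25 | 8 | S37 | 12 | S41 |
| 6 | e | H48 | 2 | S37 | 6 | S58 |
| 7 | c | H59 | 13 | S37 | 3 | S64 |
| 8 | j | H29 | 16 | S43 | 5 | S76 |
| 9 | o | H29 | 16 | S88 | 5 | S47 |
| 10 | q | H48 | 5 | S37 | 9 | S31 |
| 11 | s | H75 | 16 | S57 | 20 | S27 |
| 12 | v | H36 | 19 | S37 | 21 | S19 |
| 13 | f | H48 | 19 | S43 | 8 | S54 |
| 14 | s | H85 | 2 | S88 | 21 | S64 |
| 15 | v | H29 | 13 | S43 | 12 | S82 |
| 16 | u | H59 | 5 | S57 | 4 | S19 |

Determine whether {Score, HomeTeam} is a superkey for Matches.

Rows 3 and 8 have the same {Score, HomeTeam} value (Score=16, HomeTeam=S43) but are distinct tuples, so {Score, HomeTeam} does not determine every attribute — not a superkey.

No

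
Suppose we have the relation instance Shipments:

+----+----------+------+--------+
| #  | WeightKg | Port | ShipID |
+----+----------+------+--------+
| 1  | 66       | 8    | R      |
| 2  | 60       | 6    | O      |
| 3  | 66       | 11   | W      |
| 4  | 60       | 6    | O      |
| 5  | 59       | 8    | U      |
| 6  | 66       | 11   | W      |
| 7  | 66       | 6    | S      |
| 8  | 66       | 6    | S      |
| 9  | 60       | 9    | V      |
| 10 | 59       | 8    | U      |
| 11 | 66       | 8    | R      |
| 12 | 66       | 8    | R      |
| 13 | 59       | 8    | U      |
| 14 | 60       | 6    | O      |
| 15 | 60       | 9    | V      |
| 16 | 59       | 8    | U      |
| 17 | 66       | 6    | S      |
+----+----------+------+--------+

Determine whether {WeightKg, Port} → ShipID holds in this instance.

(WeightKg=66, Port=8): rows 1, 11, 12 → ShipID = R, R, R ✓
(WeightKg=60, Port=6): rows 2, 4, 14 → ShipID = O, O, O ✓
(WeightKg=66, Port=11): rows 3, 6 → ShipID = W, W ✓
(WeightKg=59, Port=8): rows 5, 10, 13, 16 → ShipID = U, U, U, U ✓
(WeightKg=66, Port=6): rows 7, 8, 17 → ShipID = S, S, S ✓
(WeightKg=60, Port=9): rows 9, 15 → ShipID = V, V ✓
Every {WeightKg, Port} value is associated with a single ShipID value, so {WeightKg, Port} → ShipID holds.

Yes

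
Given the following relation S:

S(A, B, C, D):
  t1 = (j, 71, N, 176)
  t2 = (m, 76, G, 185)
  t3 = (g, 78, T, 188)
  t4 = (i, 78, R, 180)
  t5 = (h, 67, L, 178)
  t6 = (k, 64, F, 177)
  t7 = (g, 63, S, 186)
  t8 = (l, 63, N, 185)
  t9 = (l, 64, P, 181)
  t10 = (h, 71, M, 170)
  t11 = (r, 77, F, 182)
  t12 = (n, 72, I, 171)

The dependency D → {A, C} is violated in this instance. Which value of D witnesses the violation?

D=176: row 1 → {A,C} = (j, N) ✓
D=185: rows 2, 8 → {A,C} takes values {(m, G), (l, N)} — violation
D=188: row 3 → {A,C} = (g, T) ✓
D=180: row 4 → {A,C} = (i, R) ✓
D=178: row 5 → {A,C} = (h, L) ✓
D=177: row 6 → {A,C} = (k, F) ✓
D=186: row 7 → {A,C} = (g, S) ✓
D=181: row 9 → {A,C} = (l, P) ✓
D=170: row 10 → {A,C} = (h, M) ✓
D=182: row 11 → {A,C} = (r, F) ✓
D=171: row 12 → {A,C} = (n, I) ✓
The only D value with inconsistent RHS is D=185.

185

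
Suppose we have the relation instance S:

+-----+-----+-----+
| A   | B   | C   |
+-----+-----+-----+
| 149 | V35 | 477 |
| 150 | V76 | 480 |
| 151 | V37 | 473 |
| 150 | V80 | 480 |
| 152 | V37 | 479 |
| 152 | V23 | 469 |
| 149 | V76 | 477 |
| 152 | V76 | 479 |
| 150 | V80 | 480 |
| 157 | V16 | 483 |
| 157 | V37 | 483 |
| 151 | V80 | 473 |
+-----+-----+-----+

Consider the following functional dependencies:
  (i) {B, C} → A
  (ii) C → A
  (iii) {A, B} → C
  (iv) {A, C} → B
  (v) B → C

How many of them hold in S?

(i) {B, C} → A: every LHS value maps to a single RHS value — holds.
(ii) C → A: every LHS value maps to a single RHS value — holds.
(iii) {A, B} → C: every LHS value maps to a single RHS value — holds.
(iv) {A, C} → B: (A=149, C=477): 2 rows → B takes values {V35, V76} — violation; (A=150, C=480): 3 rows → B takes values {V76, V80} — violation; (A=151, C=473): 2 rows → B takes values {V37, V80} — violation; (A=152, C=479): 2 rows → B takes values {V37, V76} — violation; (A=157, C=483): 2 rows → B takes values {V16, V37} — violation — fails.
(v) B → C: B=V76: 3 rows → C takes values {480, 477, 479} — violation; B=V37: 3 rows → C takes values {473, 479, 483} — violation; B=V80: 3 rows → C takes values {480, 473} — violation — fails.
3 of the 5 dependencies hold.

3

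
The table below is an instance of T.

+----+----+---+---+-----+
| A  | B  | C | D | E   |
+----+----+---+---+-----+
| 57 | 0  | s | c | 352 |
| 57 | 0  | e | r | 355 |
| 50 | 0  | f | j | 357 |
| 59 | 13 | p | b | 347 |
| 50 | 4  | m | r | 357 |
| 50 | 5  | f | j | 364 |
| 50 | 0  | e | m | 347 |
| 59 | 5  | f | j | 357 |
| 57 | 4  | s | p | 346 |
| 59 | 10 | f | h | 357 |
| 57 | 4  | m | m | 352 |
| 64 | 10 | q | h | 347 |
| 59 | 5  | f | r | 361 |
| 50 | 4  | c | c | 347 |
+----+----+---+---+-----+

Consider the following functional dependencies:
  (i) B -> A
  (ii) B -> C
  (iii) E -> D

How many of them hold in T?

0

(i) B -> A: B=0: 4 rows → A takes values {57, 50} — violation; B=4: 4 rows → A takes values {50, 57} — violation; B=5: 3 rows → A takes values {50, 59} — violation; B=10: 2 rows → A takes values {59, 64} — violation — fails.
(ii) B -> C: B=0: 4 rows → C takes values {s, e, f} — violation; B=4: 4 rows → C takes values {m, s, c} — violation; B=10: 2 rows → C takes values {f, q} — violation — fails.
(iii) E -> D: E=352: 2 rows → D takes values {c, m} — violation; E=357: 4 rows → D takes values {j, r, h} — violation; E=347: 4 rows → D takes values {b, m, h, c} — violation — fails.
None of the 3 dependencies hold.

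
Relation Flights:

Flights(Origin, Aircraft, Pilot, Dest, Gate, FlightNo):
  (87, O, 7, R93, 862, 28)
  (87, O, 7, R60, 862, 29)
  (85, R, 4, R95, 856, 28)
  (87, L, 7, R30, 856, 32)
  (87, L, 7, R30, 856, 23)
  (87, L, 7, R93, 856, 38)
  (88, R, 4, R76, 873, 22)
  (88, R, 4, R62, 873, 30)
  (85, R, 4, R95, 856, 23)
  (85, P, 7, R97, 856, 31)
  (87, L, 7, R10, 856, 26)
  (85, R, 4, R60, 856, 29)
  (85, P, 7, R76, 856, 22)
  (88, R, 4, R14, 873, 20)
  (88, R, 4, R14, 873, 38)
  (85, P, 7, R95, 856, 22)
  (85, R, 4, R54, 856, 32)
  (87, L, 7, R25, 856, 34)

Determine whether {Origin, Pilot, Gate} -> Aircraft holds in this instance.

(Origin=87, Pilot=7, Gate=862): 2 rows → Aircraft = O, O ✓
(Origin=85, Pilot=4, Gate=856): 4 rows → Aircraft = R, R, R, R ✓
(Origin=87, Pilot=7, Gate=856): 5 rows → Aircraft = L, L, L, L, L ✓
(Origin=88, Pilot=4, Gate=873): 4 rows → Aircraft = R, R, R, R ✓
(Origin=85, Pilot=7, Gate=856): 3 rows → Aircraft = P, P, P ✓
Every {Origin, Pilot, Gate} value is associated with a single Aircraft value, so {Origin, Pilot, Gate} -> Aircraft holds.

Yes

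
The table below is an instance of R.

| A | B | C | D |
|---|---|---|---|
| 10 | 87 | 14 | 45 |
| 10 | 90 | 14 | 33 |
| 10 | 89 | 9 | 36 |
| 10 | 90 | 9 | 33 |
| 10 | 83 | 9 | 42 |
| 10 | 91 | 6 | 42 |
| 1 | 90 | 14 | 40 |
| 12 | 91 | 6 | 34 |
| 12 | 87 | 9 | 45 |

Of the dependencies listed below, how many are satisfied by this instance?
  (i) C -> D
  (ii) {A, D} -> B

0

(i) C -> D: C=14: 3 rows → D takes values {45, 33, 40} — violation; C=9: 4 rows → D takes values {36, 33, 42, 45} — violation; C=6: 2 rows → D takes values {42, 34} — violation — fails.
(ii) {A, D} -> B: (A=10, D=42): 2 rows → B takes values {83, 91} — violation — fails.
None of the 2 dependencies hold.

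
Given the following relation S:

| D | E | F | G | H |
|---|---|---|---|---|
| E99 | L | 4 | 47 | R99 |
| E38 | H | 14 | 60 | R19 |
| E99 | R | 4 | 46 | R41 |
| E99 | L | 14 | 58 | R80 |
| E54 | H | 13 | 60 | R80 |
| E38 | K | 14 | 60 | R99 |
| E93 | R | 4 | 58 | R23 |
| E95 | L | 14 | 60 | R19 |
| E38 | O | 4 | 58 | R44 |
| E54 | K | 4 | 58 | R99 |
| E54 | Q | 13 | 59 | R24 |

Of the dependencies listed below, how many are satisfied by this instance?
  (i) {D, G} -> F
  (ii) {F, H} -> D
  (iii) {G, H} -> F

2

(i) {D, G} -> F: every LHS value maps to a single RHS value — holds.
(ii) {F, H} -> D: (F=4, H=R99): 2 rows → D takes values {E99, E54} — violation; (F=14, H=R19): 2 rows → D takes values {E38, E95} — violation — fails.
(iii) {G, H} -> F: every LHS value maps to a single RHS value — holds.
2 of the 3 dependencies hold.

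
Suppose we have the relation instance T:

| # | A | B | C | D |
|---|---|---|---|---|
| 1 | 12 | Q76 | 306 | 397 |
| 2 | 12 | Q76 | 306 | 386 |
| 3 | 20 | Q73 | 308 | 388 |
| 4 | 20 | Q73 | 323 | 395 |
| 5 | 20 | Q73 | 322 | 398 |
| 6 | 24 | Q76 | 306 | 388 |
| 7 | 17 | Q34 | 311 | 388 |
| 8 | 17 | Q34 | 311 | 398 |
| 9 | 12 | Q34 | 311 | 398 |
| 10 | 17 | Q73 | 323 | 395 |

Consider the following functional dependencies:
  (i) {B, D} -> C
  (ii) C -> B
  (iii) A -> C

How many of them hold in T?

2

(i) {B, D} -> C: every LHS value maps to a single RHS value — holds.
(ii) C -> B: every LHS value maps to a single RHS value — holds.
(iii) A -> C: A=12: rows 1, 2, 9 → C takes values {306, 311} — violation; A=20: rows 3, 4, 5 → C takes values {308, 323, 322} — violation; A=17: rows 7, 8, 10 → C takes values {311, 323} — violation — fails.
2 of the 3 dependencies hold.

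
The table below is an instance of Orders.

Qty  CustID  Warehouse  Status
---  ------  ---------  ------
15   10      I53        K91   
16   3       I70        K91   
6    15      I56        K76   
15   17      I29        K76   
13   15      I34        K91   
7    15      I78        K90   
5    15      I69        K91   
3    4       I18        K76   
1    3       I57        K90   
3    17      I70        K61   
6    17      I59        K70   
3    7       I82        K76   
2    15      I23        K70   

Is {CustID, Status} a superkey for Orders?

No

Two distinct rows share (CustID=15, Status=K91), so {CustID, Status} does not determine every attribute — not a superkey.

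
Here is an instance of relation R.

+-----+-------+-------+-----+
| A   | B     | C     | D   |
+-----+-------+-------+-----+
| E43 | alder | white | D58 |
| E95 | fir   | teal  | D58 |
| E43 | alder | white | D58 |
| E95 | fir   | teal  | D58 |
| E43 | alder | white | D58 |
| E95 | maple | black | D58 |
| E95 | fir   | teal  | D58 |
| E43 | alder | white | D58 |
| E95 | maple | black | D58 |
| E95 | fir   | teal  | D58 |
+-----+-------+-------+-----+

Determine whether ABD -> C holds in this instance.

(A=E43, B=alder, D=D58): 4 rows → C = white, white, white, white ✓
(A=E95, B=fir, D=D58): 4 rows → C = teal, teal, teal, teal ✓
(A=E95, B=maple, D=D58): 2 rows → C = black, black ✓
Every ABD value is associated with a single C value, so ABD -> C holds.

Yes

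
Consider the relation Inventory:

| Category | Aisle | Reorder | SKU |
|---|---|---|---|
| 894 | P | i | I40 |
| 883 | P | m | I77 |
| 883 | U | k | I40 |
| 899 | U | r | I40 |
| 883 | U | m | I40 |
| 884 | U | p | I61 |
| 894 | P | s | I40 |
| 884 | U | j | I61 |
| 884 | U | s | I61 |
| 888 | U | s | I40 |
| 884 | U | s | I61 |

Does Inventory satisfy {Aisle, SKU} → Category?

No

(Aisle=P, SKU=I40): 2 rows → Category = 894, 894 ✓
(Aisle=P, SKU=I77): 1 row → Category = 883 ✓
(Aisle=U, SKU=I40): 4 rows → Category takes values {883, 899, 888} — violation
(Aisle=U, SKU=I61): 4 rows → Category = 884, 884, 884, 884 ✓
Two rows agree on {Aisle, SKU} but differ on Category, so {Aisle, SKU} → Category does not hold.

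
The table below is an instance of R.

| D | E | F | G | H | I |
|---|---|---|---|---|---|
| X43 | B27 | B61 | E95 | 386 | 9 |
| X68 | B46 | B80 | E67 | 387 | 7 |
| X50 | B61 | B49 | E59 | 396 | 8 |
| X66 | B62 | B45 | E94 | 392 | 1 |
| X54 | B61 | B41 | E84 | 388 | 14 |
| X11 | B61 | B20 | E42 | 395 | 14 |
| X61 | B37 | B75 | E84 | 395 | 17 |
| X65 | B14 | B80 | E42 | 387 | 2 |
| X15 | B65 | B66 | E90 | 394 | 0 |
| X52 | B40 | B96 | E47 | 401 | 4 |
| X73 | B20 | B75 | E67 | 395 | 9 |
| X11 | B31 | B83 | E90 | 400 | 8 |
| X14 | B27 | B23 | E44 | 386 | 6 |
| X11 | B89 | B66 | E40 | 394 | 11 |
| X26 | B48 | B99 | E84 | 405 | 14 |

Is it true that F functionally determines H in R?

Yes

F=B61: 1 row → H = 386 ✓
F=B80: 2 rows → H = 387, 387 ✓
F=B49: 1 row → H = 396 ✓
F=B45: 1 row → H = 392 ✓
F=B41: 1 row → H = 388 ✓
F=B20: 1 row → H = 395 ✓
F=B75: 2 rows → H = 395, 395 ✓
F=B66: 2 rows → H = 394, 394 ✓
F=B96: 1 row → H = 401 ✓
F=B83: 1 row → H = 400 ✓
F=B23: 1 row → H = 386 ✓
F=B99: 1 row → H = 405 ✓
Every F value is associated with a single H value, so F -> H holds.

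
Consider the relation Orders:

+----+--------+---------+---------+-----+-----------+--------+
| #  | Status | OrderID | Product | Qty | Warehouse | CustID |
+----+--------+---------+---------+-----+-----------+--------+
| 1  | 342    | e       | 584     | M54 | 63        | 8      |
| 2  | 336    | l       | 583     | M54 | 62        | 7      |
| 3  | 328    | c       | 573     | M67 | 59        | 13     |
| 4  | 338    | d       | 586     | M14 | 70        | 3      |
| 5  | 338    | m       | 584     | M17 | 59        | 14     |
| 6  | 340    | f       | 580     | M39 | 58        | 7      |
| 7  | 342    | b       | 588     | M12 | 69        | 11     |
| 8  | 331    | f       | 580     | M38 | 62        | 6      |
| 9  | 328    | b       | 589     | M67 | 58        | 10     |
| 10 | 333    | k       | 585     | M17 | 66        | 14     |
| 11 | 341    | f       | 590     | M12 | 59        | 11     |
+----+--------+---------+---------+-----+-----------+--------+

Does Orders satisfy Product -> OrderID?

No

Product=584: rows 1, 5 → OrderID takes values {e, m} — violation
Product=583: row 2 → OrderID = l ✓
Product=573: row 3 → OrderID = c ✓
Product=586: row 4 → OrderID = d ✓
Product=580: rows 6, 8 → OrderID = f, f ✓
Product=588: row 7 → OrderID = b ✓
Product=589: row 9 → OrderID = b ✓
Product=585: row 10 → OrderID = k ✓
Product=590: row 11 → OrderID = f ✓
Two rows agree on Product but differ on OrderID, so Product -> OrderID does not hold.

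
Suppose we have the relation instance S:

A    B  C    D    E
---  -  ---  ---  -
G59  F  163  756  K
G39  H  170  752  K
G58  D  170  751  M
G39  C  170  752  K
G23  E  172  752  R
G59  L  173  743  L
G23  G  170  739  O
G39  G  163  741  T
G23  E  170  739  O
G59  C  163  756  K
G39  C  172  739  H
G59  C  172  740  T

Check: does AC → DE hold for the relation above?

Yes

(A=G59, C=163): 2 rows → {D,E} = (756, K), (756, K) ✓
(A=G39, C=170): 2 rows → {D,E} = (752, K), (752, K) ✓
(A=G58, C=170): 1 row → {D,E} = (751, M) ✓
(A=G23, C=172): 1 row → {D,E} = (752, R) ✓
(A=G59, C=173): 1 row → {D,E} = (743, L) ✓
(A=G23, C=170): 2 rows → {D,E} = (739, O), (739, O) ✓
(A=G39, C=163): 1 row → {D,E} = (741, T) ✓
(A=G39, C=172): 1 row → {D,E} = (739, H) ✓
(A=G59, C=172): 1 row → {D,E} = (740, T) ✓
Every AC value is associated with a single DE value, so AC → DE holds.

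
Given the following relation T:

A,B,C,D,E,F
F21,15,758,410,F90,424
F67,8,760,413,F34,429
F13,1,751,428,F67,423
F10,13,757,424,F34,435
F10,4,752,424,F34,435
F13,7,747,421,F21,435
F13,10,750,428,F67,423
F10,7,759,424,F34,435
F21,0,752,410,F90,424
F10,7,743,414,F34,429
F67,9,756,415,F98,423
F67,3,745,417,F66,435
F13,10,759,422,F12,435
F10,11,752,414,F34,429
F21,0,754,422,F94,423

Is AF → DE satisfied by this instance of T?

(A=F21, F=424): 2 rows → {D,E} = (410, F90), (410, F90) ✓
(A=F67, F=429): 1 row → {D,E} = (413, F34) ✓
(A=F13, F=423): 2 rows → {D,E} = (428, F67), (428, F67) ✓
(A=F10, F=435): 3 rows → {D,E} = (424, F34), (424, F34), (424, F34) ✓
(A=F13, F=435): 2 rows → {D,E} takes values {(421, F21), (422, F12)} — violation
(A=F10, F=429): 2 rows → {D,E} = (414, F34), (414, F34) ✓
(A=F67, F=423): 1 row → {D,E} = (415, F98) ✓
(A=F67, F=435): 1 row → {D,E} = (417, F66) ✓
(A=F21, F=423): 1 row → {D,E} = (422, F94) ✓
Two rows agree on AF but differ on DE, so AF → DE does not hold.

No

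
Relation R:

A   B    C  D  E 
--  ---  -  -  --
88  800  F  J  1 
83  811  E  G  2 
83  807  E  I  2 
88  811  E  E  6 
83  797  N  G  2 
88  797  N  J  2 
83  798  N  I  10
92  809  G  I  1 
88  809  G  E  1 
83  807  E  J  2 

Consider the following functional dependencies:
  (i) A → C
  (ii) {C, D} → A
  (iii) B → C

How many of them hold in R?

(i) A → C: A=88: 4 rows → C takes values {F, E, N, G} — violation; A=83: 5 rows → C takes values {E, N} — violation — fails.
(ii) {C, D} → A: every LHS value maps to a single RHS value — holds.
(iii) B → C: every LHS value maps to a single RHS value — holds.
2 of the 3 dependencies hold.

2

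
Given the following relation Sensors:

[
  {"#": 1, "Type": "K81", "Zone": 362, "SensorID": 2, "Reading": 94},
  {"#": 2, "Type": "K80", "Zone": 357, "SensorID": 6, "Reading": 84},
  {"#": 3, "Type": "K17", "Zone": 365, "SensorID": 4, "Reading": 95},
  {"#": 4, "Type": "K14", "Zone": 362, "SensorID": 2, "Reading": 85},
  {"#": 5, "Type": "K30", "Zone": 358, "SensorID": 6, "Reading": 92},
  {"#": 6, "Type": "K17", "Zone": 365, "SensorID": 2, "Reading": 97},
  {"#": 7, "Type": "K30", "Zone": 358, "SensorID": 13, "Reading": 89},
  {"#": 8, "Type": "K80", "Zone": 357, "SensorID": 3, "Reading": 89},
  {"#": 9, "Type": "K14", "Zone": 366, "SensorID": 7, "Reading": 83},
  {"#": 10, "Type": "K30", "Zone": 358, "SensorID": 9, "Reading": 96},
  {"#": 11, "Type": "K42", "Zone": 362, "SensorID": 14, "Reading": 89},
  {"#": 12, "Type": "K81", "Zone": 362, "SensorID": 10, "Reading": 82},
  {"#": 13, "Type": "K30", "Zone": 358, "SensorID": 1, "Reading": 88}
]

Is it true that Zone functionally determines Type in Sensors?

No

Zone=362: rows 1, 4, 11, 12 → Type takes values {K81, K14, K42} — violation
Zone=357: rows 2, 8 → Type = K80, K80 ✓
Zone=365: rows 3, 6 → Type = K17, K17 ✓
Zone=358: rows 5, 7, 10, 13 → Type = K30, K30, K30, K30 ✓
Zone=366: row 9 → Type = K14 ✓
Two rows agree on Zone but differ on Type, so Zone -> Type does not hold.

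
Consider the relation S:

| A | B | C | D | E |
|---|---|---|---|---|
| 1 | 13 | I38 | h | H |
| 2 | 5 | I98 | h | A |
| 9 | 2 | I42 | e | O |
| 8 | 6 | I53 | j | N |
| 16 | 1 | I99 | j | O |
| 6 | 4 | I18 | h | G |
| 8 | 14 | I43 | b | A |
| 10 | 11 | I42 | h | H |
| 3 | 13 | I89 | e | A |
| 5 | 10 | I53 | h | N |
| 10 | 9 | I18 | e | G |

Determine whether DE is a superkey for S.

Two distinct rows share (D=h, E=H), so DE does not determine every attribute — not a superkey.

No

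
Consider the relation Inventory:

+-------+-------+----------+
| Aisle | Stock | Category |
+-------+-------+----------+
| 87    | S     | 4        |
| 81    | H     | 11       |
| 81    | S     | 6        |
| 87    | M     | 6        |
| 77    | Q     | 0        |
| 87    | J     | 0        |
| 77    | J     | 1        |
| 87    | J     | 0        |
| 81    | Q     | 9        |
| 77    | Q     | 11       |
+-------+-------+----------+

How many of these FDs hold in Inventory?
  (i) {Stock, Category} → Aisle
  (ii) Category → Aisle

1

(i) {Stock, Category} → Aisle: every LHS value maps to a single RHS value — holds.
(ii) Category → Aisle: Category=11: 2 rows → Aisle takes values {81, 77} — violation; Category=6: 2 rows → Aisle takes values {81, 87} — violation; Category=0: 3 rows → Aisle takes values {77, 87} — violation — fails.
1 of the 2 dependencies holds.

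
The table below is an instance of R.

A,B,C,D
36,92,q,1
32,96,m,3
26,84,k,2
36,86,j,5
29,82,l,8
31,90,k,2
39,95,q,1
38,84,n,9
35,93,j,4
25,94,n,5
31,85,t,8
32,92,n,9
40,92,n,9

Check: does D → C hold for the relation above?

No

D=1: 2 rows → C = q, q ✓
D=3: 1 row → C = m ✓
D=2: 2 rows → C = k, k ✓
D=5: 2 rows → C takes values {j, n} — violation
D=8: 2 rows → C takes values {l, t} — violation
D=9: 3 rows → C = n, n, n ✓
D=4: 1 row → C = j ✓
Two rows agree on D but differ on C, so D → C does not hold.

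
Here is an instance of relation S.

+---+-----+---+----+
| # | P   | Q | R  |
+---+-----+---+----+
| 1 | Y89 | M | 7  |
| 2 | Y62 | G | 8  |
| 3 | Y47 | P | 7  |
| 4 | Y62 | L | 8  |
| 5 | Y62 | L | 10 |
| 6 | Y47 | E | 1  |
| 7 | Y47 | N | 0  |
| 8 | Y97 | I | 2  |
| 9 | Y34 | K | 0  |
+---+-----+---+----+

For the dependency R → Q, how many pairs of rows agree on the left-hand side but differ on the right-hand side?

R=7: violating pairs (1,3) — 1 pair.
R=8: violating pairs (2,4) — 1 pair.
R=0: violating pairs (7,9) — 1 pair.

3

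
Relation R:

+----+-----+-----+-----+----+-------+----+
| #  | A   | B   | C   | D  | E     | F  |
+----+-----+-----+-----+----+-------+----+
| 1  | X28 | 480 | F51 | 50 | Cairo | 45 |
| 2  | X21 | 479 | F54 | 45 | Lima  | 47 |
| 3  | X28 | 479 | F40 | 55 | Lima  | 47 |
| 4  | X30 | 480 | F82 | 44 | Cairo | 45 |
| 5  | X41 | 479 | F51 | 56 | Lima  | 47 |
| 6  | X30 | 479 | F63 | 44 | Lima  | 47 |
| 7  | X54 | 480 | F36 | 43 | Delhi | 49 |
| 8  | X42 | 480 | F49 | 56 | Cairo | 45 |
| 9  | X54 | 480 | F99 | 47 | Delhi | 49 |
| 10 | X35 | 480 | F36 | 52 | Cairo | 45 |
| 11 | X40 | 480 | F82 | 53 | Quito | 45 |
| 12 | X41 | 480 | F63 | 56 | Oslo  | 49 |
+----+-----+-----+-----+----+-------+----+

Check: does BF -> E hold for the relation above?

(B=480, F=45): rows 1, 4, 8, 10, 11 → E takes values {Cairo, Quito} — violation
(B=479, F=47): rows 2, 3, 5, 6 → E = Lima, Lima, Lima, Lima ✓
(B=480, F=49): rows 7, 9, 12 → E takes values {Delhi, Oslo} — violation
Two rows agree on BF but differ on E, so BF -> E does not hold.

No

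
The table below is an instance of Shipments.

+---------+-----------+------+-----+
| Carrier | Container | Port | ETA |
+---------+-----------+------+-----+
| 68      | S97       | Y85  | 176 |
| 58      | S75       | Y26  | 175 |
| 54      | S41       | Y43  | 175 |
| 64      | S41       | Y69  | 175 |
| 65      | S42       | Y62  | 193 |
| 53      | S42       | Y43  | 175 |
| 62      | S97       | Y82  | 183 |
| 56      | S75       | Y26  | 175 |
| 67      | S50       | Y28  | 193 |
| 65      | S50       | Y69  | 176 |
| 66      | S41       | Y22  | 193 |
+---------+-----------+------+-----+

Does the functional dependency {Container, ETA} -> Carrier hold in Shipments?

No

(Container=S97, ETA=176): 1 row → Carrier = 68 ✓
(Container=S75, ETA=175): 2 rows → Carrier takes values {58, 56} — violation
(Container=S41, ETA=175): 2 rows → Carrier takes values {54, 64} — violation
(Container=S42, ETA=193): 1 row → Carrier = 65 ✓
(Container=S42, ETA=175): 1 row → Carrier = 53 ✓
(Container=S97, ETA=183): 1 row → Carrier = 62 ✓
(Container=S50, ETA=193): 1 row → Carrier = 67 ✓
(Container=S50, ETA=176): 1 row → Carrier = 65 ✓
(Container=S41, ETA=193): 1 row → Carrier = 66 ✓
Two rows agree on {Container, ETA} but differ on Carrier, so {Container, ETA} -> Carrier does not hold.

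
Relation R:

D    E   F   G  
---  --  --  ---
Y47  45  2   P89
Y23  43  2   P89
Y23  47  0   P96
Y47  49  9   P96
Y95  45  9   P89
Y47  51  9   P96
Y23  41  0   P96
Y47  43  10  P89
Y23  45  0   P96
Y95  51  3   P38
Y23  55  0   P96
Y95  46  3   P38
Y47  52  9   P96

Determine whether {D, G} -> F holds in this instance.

(D=Y47, G=P89): 2 rows → F takes values {2, 10} — violation
(D=Y23, G=P89): 1 row → F = 2 ✓
(D=Y23, G=P96): 4 rows → F = 0, 0, 0, 0 ✓
(D=Y47, G=P96): 3 rows → F = 9, 9, 9 ✓
(D=Y95, G=P89): 1 row → F = 9 ✓
(D=Y95, G=P38): 2 rows → F = 3, 3 ✓
Two rows agree on {D, G} but differ on F, so {D, G} -> F does not hold.

No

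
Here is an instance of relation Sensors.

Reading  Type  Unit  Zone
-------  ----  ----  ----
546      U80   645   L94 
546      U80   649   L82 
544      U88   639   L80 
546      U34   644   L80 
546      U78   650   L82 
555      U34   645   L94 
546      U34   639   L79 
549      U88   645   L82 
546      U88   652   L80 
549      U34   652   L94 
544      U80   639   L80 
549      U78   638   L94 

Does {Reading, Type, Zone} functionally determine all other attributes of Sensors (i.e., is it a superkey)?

Yes

All 12 rows have distinct {Reading, Type, Zone} values, so {Reading, Type, Zone} → (all attributes) holds and {Reading, Type, Zone} is a superkey.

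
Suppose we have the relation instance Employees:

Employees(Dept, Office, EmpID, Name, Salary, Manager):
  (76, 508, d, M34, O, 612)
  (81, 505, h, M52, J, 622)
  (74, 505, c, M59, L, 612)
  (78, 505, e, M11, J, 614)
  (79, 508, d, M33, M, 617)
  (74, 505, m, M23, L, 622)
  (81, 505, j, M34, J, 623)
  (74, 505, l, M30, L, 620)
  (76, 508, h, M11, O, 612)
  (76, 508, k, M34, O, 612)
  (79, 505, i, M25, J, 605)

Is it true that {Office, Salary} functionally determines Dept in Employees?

(Office=508, Salary=O): 3 rows → Dept = 76, 76, 76 ✓
(Office=505, Salary=J): 4 rows → Dept takes values {81, 78, 79} — violation
(Office=505, Salary=L): 3 rows → Dept = 74, 74, 74 ✓
(Office=508, Salary=M): 1 row → Dept = 79 ✓
Two rows agree on {Office, Salary} but differ on Dept, so {Office, Salary} → Dept does not hold.

No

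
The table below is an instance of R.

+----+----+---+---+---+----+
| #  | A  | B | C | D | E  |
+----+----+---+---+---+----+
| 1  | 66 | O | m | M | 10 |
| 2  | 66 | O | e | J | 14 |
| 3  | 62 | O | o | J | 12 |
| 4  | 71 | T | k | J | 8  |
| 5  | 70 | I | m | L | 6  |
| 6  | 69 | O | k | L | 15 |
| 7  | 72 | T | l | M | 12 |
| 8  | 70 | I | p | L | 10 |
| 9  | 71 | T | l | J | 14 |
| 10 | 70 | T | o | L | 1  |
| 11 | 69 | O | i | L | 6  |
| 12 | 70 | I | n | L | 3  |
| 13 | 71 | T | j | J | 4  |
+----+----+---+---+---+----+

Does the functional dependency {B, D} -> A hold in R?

(B=O, D=M): row 1 → A = 66 ✓
(B=O, D=J): rows 2, 3 → A takes values {66, 62} — violation
(B=T, D=J): rows 4, 9, 13 → A = 71, 71, 71 ✓
(B=I, D=L): rows 5, 8, 12 → A = 70, 70, 70 ✓
(B=O, D=L): rows 6, 11 → A = 69, 69 ✓
(B=T, D=M): row 7 → A = 72 ✓
(B=T, D=L): row 10 → A = 70 ✓
Two rows agree on {B, D} but differ on A, so {B, D} -> A does not hold.

No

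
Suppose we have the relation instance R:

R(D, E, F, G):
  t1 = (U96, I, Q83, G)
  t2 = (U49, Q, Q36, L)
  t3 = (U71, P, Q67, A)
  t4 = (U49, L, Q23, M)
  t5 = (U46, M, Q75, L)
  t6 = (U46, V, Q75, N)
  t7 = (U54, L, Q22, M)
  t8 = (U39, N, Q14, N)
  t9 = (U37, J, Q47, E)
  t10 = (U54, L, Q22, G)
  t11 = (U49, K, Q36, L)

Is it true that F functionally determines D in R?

Yes

F=Q83: row 1 → D = U96 ✓
F=Q36: rows 2, 11 → D = U49, U49 ✓
F=Q67: row 3 → D = U71 ✓
F=Q23: row 4 → D = U49 ✓
F=Q75: rows 5, 6 → D = U46, U46 ✓
F=Q22: rows 7, 10 → D = U54, U54 ✓
F=Q14: row 8 → D = U39 ✓
F=Q47: row 9 → D = U37 ✓
Every F value is associated with a single D value, so F → D holds.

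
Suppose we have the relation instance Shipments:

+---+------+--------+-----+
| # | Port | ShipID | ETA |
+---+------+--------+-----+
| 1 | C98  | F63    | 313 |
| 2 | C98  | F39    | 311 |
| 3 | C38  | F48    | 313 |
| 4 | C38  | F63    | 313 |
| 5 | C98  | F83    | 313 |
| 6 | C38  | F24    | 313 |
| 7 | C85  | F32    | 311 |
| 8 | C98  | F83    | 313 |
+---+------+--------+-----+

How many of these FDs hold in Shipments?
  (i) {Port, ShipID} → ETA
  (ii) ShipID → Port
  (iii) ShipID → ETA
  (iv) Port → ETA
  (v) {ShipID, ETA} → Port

2

(i) {Port, ShipID} → ETA: every LHS value maps to a single RHS value — holds.
(ii) ShipID → Port: ShipID=F63: rows 1, 4 → Port takes values {C98, C38} — violation — fails.
(iii) ShipID → ETA: every LHS value maps to a single RHS value — holds.
(iv) Port → ETA: Port=C98: rows 1, 2, 5, 8 → ETA takes values {313, 311} — violation — fails.
(v) {ShipID, ETA} → Port: (ShipID=F63, ETA=313): rows 1, 4 → Port takes values {C98, C38} — violation — fails.
2 of the 5 dependencies hold.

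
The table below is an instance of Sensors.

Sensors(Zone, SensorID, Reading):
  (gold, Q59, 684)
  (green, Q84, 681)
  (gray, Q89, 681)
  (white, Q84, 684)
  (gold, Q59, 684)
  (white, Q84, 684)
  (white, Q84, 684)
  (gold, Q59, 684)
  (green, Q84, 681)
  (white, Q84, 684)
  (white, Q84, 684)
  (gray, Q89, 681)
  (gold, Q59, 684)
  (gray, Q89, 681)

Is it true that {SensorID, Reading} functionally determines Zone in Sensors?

(SensorID=Q59, Reading=684): 4 rows → Zone = gold, gold, gold, gold ✓
(SensorID=Q84, Reading=681): 2 rows → Zone = green, green ✓
(SensorID=Q89, Reading=681): 3 rows → Zone = gray, gray, gray ✓
(SensorID=Q84, Reading=684): 5 rows → Zone = white, white, white, white, white ✓
Every {SensorID, Reading} value is associated with a single Zone value, so {SensorID, Reading} -> Zone holds.

Yes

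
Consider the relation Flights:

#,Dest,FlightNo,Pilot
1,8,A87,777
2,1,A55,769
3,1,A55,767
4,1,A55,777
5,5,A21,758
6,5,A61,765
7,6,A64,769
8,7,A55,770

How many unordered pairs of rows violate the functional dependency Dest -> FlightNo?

Dest=1: all 3 rows agree on FlightNo — 0 pairs.
Dest=5: violating pairs (5,6) — 1 pair.

1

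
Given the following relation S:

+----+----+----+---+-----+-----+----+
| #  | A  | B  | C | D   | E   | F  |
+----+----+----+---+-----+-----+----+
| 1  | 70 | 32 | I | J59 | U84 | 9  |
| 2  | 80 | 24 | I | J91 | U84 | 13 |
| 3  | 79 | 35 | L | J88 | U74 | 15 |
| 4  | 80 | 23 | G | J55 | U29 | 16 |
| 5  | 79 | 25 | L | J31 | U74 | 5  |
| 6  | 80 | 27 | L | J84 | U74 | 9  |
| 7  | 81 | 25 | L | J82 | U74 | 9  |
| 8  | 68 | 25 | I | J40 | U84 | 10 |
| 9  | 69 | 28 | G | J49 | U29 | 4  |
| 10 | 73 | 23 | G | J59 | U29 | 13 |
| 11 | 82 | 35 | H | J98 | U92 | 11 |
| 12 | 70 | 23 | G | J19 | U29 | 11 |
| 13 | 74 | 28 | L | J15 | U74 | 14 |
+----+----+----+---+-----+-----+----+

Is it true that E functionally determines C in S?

Yes

E=U84: rows 1, 2, 8 → C = I, I, I ✓
E=U74: rows 3, 5, 6, 7, 13 → C = L, L, L, L, L ✓
E=U29: rows 4, 9, 10, 12 → C = G, G, G, G ✓
E=U92: row 11 → C = H ✓
Every E value is associated with a single C value, so E -> C holds.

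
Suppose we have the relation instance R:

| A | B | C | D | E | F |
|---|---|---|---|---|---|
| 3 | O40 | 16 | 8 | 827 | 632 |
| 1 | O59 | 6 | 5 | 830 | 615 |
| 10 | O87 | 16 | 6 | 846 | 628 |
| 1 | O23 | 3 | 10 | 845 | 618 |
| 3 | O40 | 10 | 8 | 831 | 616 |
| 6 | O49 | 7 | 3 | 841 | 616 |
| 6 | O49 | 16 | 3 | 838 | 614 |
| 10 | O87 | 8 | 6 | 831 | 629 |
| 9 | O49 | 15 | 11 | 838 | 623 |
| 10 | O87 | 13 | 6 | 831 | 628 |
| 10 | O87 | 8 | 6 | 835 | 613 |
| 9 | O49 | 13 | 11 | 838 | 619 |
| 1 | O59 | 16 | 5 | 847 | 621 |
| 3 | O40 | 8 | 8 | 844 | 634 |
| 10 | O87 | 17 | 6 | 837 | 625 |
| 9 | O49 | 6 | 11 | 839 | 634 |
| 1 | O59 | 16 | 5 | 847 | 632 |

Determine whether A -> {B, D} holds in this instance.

A=3: 3 rows → {B,D} = (O40, 8), (O40, 8), (O40, 8) ✓
A=1: 4 rows → {B,D} takes values {(O59, 5), (O23, 10)} — violation
A=10: 5 rows → {B,D} = (O87, 6), (O87, 6), (O87, 6), (O87, 6), (O87, 6) ✓
A=6: 2 rows → {B,D} = (O49, 3), (O49, 3) ✓
A=9: 3 rows → {B,D} = (O49, 11), (O49, 11), (O49, 11) ✓
Two rows agree on A but differ on {B, D}, so A -> {B, D} does not hold.

No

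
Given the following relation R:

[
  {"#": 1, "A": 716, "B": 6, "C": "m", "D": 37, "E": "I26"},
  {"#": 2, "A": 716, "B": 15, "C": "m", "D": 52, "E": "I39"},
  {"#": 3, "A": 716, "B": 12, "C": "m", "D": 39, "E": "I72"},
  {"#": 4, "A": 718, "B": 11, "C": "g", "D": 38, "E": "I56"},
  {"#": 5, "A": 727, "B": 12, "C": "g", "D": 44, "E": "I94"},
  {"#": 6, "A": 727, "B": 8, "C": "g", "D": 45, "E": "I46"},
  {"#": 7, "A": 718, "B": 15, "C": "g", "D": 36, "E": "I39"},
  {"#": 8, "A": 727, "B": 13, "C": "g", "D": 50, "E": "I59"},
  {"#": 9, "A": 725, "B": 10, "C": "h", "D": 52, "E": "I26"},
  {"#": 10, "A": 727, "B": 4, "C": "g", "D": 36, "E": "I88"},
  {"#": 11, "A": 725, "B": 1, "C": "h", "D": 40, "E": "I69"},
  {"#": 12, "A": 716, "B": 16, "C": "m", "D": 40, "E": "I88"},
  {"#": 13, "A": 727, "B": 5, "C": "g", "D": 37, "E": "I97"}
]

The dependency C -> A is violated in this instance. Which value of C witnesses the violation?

g

C=m: rows 1, 2, 3, 12 → A = 716, 716, 716, 716 ✓
C=g: rows 4, 5, 6, 7, 8, 10, 13 → A takes values {718, 727} — violation
C=h: rows 9, 11 → A = 725, 725 ✓
The only C value with inconsistent A is C=g.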